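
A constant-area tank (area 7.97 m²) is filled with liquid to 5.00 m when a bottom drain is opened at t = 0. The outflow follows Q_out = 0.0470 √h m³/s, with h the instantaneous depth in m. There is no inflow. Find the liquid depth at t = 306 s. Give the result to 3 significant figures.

A dh/dt = −Q_out = −0.0470 √h.
This is separable: 2 d(√h)/dt = −0.0470/A, so √h = √h₀ − (0.0470/(2A)) t.
√h = √5.00 − 0.0470·306/(2·7.97) = 2.2361 − 0.90226 = 1.3338.
h = 1.3338² = 1.7790 m.

1.78 m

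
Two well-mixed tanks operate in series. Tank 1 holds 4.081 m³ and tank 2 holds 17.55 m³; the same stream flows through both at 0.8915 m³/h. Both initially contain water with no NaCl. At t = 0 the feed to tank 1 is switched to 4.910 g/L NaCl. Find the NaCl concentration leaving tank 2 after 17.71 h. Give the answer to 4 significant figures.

Time constants: τᵢ = Vᵢ/Q for each well-mixed tank.
τ₁ = 4.081/0.8915 = 4.57768 h; τ₂ = 17.55/0.8915 = 19.6859 h.
Solving the cascade with C₁(0)=C₂(0)=0 gives C₂(t) = C_in[1 − (τ₁ e^(−t/τ₁) − τ₂ e^(−t/τ₂))/(τ₁ − τ₂)].
At t = 17.71: e^(−t/τ₁) = 0.0208840, e^(−t/τ₂) = 0.406721.
C₂ = 4.910·[1 − (4.57768·0.0208840 − 19.6859·0.406721)/(-15.1082)] = 4.910·0.476373 = 2.33899 g/L.

2.339 g/L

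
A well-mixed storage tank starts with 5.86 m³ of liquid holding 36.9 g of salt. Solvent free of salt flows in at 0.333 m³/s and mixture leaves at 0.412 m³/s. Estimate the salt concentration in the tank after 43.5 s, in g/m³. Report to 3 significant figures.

Total volume: dV/dt = Q_in − Q_out = -0.079000 m³/s, so V(t) = 5.86 − 0.079000 t and V(43.5) = 2.4235 m³.
Solute balance: dm/dt = 0 − Q_out C = −Q_out m/V(t).
Separate: dm/m = −Q_out dt/V(t) ⇒ ln(m/m₀) = −(Q_out/(Q_in−Q_out)) ln(V/V₀).
m = m₀ (V₀/V)^(Q_out/(Q_in−Q_out)) = 36.9 × (5.86/2.4235)^(-5.2152) = 0.36918 g.
C = m/V = 0.36918/2.4235 = 0.15233 g/m³.

0.152 g/m³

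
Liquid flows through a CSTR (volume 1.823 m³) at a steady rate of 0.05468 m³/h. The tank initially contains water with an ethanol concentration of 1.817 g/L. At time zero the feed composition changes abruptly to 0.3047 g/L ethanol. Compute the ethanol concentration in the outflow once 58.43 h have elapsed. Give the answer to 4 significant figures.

0.5668 g/L

Mass balance on the solute (V constant): V dC/dt = Q(C_in − C).
So dC/dt = (C_in − C)/τ with τ = V/Q = 1.823/0.05468 = 33.3394 h.
This is linear first-order; C(t) = C_in + (C₀ − C_in) e^(−t/τ).
C(58.43) = 0.3047 + (1.817 − 0.3047)·e^(−58.43/33.3394) = 0.3047 + (1.51230)·0.173326 = 0.566821 g/L.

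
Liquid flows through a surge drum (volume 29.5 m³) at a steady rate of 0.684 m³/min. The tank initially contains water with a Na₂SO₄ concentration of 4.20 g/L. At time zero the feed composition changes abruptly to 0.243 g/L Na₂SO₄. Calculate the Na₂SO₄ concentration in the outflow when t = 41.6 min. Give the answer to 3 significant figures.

Unsteady species balance (constant V, well mixed): V dC/dt = Q(C_in − C).
Time constant τ = V/Q = 29.5/0.684 = 43.129 min.
Solution: C(t) = C_in + (C₀ − C_in) e^(−t/τ).
C(41.6) = 0.243 + (4.20 − 0.243)·e^(−41.6/43.129) = 0.243 + (3.9570)·0.38115 = 1.7512 g/L.

1.75 g/L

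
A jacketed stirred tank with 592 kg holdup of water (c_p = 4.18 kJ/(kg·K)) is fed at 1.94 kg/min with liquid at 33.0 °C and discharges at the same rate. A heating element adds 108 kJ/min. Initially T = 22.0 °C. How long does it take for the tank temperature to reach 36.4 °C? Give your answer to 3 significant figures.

First-law balance (no shaft work): M c_p dT/dt = ṁ c_p (T_in − T) + 108.
τ = M/ṁ = 305.15 min; T_ss = T_in + Q̇/(ṁ c_p) = 46.318 °C.
T(t) = T_ss + (T₀ − T_ss) e^(−t/τ). Set T = 36.4:
e^(−t/τ) = (36.4 − 46.318)/(22.0 − 46.318) = 0.40785
t = −305.15 · ln(0.40785) = 273.68 min.

274 min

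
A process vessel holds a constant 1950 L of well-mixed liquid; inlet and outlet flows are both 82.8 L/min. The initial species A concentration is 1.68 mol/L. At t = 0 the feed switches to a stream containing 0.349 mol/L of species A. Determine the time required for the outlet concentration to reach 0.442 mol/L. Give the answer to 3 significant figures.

Mass balance on the solute (V constant): V dC/dt = Q(C_in − C), so τ = V/Q = 23.551 min.
C(t) = C_in + (C₀ − C_in) e^(−t/τ). Set C = 0.442 and solve for t:
e^(−t/τ) = (C − C_in)/(C₀ − C_in) = (0.442 − 0.349)/(1.68 − 0.349) = 0.069872
t = −τ ln(…) = 23.551 × 2.6611 = 62.671 min.

62.7 min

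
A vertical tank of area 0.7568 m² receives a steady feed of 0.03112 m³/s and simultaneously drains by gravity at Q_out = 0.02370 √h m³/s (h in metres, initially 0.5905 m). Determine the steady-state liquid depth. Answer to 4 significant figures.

Mass balance (ρ constant): A dh/dt = Q_in − 0.02370 √h. At steady state dh/dt = 0:
Q_in = 0.02370 √h_ss ⇒ √h_ss = 0.03112/0.02370 = 1.31308.
h_ss = 1.31308² = 1.72418 m. (Since h₀ = 0.5905 m < h_ss, the level will rise toward this value.)

1.724 m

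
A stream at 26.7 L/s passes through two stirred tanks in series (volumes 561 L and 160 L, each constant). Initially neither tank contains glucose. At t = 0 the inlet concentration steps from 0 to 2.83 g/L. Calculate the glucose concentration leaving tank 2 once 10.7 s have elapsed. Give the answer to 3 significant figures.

0.640 g/L

Species balance on tank i: dCᵢ/dt = (Cᵢ₋₁ − Cᵢ)/τᵢ with τᵢ = Vᵢ/Q.
τ₁ = 561/26.7 = 21.011 s; τ₂ = 160/26.7 = 5.9925 s.
Solving the cascade with C₁(0)=C₂(0)=0 gives C₂(t) = C_in[1 − (τ₁ e^(−t/τ₁) − τ₂ e^(−t/τ₂))/(τ₁ − τ₂)].
At t = 10.7: e^(−t/τ₁) = 0.60095, e^(−t/τ₂) = 0.16770.
C₂ = 2.83·[1 − (21.011·0.60095 − 5.9925·0.16770)/(15.019)] = 2.83·0.22619 = 0.64012 g/L.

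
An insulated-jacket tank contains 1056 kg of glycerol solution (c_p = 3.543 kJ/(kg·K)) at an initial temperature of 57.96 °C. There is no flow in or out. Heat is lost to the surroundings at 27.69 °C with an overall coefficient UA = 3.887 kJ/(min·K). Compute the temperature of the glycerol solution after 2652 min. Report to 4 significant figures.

29.62 °C

M c_p dT/dt = −UA(T − T_amb).
dT/dt = (T_ss − T)/τ with T_ss = T_amb = 27.6900 °C, τ = M c_p/UA = 1056·3.543/3.887 = 962.544 min.
T approaches T_ss exponentially: T(t) = T_ss + (T₀ − T_ss) e^(−t/τ).
T(2652) = 27.6900 + (30.2700)·0.0635964 = 29.6151 °C.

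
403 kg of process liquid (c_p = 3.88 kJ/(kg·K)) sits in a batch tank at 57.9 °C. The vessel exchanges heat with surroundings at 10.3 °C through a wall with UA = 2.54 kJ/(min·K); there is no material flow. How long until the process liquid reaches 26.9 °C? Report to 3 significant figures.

648 min

Unsteady energy balance on the tank contents: M c_p dT/dt = −UA(T − T_amb).
τ = M c_p/UA = 615.61 min; T_ss = T_amb = 10.300 °C.
T(t) = T_ss + (T₀ − T_ss)e^(−t/τ); set T = 26.9:
t = −τ ln[(T − T_ss)/(T₀ − T_ss)] = −615.61 · ln(0.34874) = 648.50 min.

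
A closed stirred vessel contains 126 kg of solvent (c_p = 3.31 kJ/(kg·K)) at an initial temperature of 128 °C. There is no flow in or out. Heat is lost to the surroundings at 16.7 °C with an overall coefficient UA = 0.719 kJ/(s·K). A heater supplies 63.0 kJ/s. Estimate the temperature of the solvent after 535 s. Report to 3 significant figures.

114 °C

Lumped-capacitance energy balance: M c_p dT/dt = UA(T_amb − T) + Q̇.
dT/dt = (T_ss − T)/τ with T_ss = T_amb + Q̇/UA = 16.7 + 63.0/0.719 = 104.32 °C, τ = M c_p/UA = 126·3.31/0.719 = 580.06 s.
Solution: T(t) = T_ss + (T₀ − T_ss) e^(−t/τ).
T(535) = 104.32 + (23.678)·0.39759 = 113.74 °C.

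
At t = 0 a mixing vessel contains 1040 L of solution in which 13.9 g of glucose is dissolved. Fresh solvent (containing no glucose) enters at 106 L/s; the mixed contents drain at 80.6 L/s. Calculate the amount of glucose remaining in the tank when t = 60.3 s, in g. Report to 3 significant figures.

Total volume: dV/dt = Q_in − Q_out = 25.400 L/s, so V(t) = 1040 + 25.400 t and V(60.3) = 2571.6 L.
No glucose enters, so dm/dt = −Q_out · (m/V).
Separate: dm/m = −Q_out dt/V(t) ⇒ ln(m/m₀) = −(Q_out/(Q_in−Q_out)) ln(V/V₀).
m = m₀ (V₀/V)^(Q_out/(Q_in−Q_out)) = 13.9 × (1040/2571.6)^(3.1732) = 0.78593 g.

0.786 g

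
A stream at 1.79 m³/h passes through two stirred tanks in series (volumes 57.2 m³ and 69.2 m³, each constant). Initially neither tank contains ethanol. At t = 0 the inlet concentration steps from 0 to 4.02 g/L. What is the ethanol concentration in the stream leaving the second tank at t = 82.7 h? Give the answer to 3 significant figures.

2.73 g/L

Time constants: τᵢ = Vᵢ/Q for each well-mixed tank.
τ₁ = 57.2/1.79 = 31.955 h; τ₂ = 69.2/1.79 = 38.659 h.
Tank 1: C₁ = C_in(1 − e^(−t/τ₁)). Tank 2 (τ₁ ≠ τ₂): C₂ = C_in[1 − (τ₁ e^(−t/τ₁) − τ₂ e^(−t/τ₂))/(τ₁ − τ₂)].
At t = 82.7: e^(−t/τ₁) = 0.075171, e^(−t/τ₂) = 0.11775.
C₂ = 4.02·[1 − (31.955·0.075171 − 38.659·0.11775)/(-6.7039)] = 4.02·0.67930 = 2.7308 g/L.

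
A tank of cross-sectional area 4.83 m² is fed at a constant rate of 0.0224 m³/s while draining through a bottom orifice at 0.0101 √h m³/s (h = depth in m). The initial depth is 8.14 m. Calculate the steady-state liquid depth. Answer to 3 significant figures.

4.92 m

Level balance: A dh/dt = 0.0224 − 0.0101 √h. Setting dh/dt = 0:
Q_in = 0.0101 √h_ss ⇒ √h_ss = 0.0224/0.0101 = 2.2178.
h_ss = 2.2178² = 4.9187 m. (Since h₀ = 8.14 m > h_ss, the level will fall toward this value.)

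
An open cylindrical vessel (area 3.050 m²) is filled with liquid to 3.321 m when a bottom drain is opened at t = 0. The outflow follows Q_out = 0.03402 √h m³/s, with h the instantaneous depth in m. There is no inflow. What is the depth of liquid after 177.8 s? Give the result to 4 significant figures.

Mass balance (ρ constant): A dh/dt = −0.03402 √h.
This is separable: 2 d(√h)/dt = −0.03402/A, so √h = √h₀ − (0.03402/(2A)) t.
√h = √3.321 − 0.03402·177.8/(2·3.050) = 1.82236 − 0.991599 = 0.830762.
h = 0.830762² = 0.690165 m.

0.6902 m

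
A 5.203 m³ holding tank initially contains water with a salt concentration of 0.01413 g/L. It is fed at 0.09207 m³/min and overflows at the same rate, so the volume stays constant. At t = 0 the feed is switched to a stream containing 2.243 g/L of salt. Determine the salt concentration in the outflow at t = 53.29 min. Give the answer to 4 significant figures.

Accumulation = in − out for the solute gives V dC/dt = Q(C_in − C).
Time constant τ = V/Q = 5.203/0.09207 = 56.5114 min.
Integrating: C(t) = C_in + (C₀ − C_in) e^(−t/τ).
C(53.29) = 2.243 + (0.01413 − 2.243)·e^(−53.29/56.5114) = 2.243 + (-2.22887)·0.389459 = 1.37495 g/L.

1.375 g/L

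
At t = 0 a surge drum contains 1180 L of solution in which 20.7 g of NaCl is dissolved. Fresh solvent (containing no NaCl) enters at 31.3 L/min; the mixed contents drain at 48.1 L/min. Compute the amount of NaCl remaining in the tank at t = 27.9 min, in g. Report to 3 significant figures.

Let m(t) be the amount of NaCl. Volume: V(t) = V₀ + (Q_in − Q_out) t = 1180 − 16.800 t; V(27.9) = 711.28 L.
Species balance (pure solvent in): dm/dt = −Q_out · m/V(t).
dm/m = −Q_out dt/(V₀ − 16.800 t); integrating gives ln(m/m₀) = −(Q_out/(Q_in−Q_out)) ln(V/V₀).
m = m₀ (V₀/V)^(Q_out/(Q_in−Q_out)) = 20.7 × (1180/711.28)^(-2.8631) = 4.8590 g.

4.86 g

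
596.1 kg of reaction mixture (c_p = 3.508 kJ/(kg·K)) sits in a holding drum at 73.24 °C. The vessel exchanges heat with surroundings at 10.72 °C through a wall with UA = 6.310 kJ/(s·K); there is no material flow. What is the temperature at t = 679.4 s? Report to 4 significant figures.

18.77 °C

Lumped-capacitance energy balance: M c_p dT/dt = UA(T_amb − T).
dT/dt = (T_ss − T)/τ with T_ss = T_amb = 10.7200 °C, τ = M c_p/UA = 596.1·3.508/6.310 = 331.398 s.
This is linear first-order; T(t) = T_ss + (T₀ − T_ss) e^(−t/τ).
T(679.4) = 10.7200 + (62.5200)·0.128721 = 18.7677 °C.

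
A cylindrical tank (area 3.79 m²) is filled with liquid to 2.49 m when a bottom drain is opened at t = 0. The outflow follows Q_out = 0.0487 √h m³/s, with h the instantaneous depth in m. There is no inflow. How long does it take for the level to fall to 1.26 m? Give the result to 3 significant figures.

70.9 s

Accumulation of liquid (constant cross-section A): A dh/dt = −0.0487 √h.
∫ h^(−1/2) dh = −(0.0487/A) ∫ dt, giving 2√h = 2√h₀ − (0.0487/A) t.
t = 2A(√h₀ − √h)/0.0487 = 2·3.79·(√2.49 − √1.26)/0.0487
  = 7.5800 × (1.5780 − 1.1225) / 0.0487 = 70.893 s.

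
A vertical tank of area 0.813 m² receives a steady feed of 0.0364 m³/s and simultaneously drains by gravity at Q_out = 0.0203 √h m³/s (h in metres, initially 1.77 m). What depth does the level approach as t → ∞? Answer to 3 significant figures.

A dh/dt = Q_in − 0.0203 √h. Steady state requires inflow = outflow:
Q_in = 0.0203 √h_ss ⇒ √h_ss = 0.0364/0.0203 = 1.7931.
h_ss = 1.7931² = 3.2152 m. (Since h₀ = 1.77 m < h_ss, the level will rise toward this value.)

3.22 m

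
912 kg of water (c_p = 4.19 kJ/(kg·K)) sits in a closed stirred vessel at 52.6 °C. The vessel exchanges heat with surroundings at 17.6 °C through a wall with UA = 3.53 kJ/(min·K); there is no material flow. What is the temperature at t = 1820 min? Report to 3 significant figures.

First-law balance (no shaft work): M c_p dT/dt = −UA(T − T_amb).
dT/dt = (T_ss − T)/τ with T_ss = T_amb = 17.600 °C, τ = M c_p/UA = 912·4.19/3.53 = 1082.5 min.
Solution: T(t) = T_ss + (T₀ − T_ss) e^(−t/τ).
T(1820) = 17.600 + (35.000)·0.18614 = 24.115 °C.

24.1 °C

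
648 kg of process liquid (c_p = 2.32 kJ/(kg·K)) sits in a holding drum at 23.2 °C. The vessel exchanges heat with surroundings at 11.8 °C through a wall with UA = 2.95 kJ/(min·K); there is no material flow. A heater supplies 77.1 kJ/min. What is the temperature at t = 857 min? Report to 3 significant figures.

35.2 °C

First-law balance (no shaft work): M c_p dT/dt = −UA(T − T_amb) + Q̇.
dT/dt = (T_ss − T)/τ with T_ss = T_amb + Q̇/UA = 11.8 + 77.1/2.95 = 37.936 °C, τ = M c_p/UA = 648·2.32/2.95 = 509.61 min.
This is linear first-order; T(t) = T_ss + (T₀ − T_ss) e^(−t/τ).
T(857) = 37.936 + (-14.736)·0.18606 = 35.194 °C.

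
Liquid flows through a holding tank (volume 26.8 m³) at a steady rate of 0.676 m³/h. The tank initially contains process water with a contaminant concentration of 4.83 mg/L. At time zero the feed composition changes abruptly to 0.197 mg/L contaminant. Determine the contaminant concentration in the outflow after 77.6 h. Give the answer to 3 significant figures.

0.851 mg/L

Accumulation = in − out for the solute gives V dC/dt = Q(C_in − C).
So dC/dt = (C_in − C)/τ with τ = V/Q = 26.8/0.676 = 39.645 h.
C approaches C_in exponentially: C(t) = C_in + (C₀ − C_in) e^(−t/τ).
C(77.6) = 0.197 + (4.83 − 0.197)·e^(−77.6/39.645) = 0.197 + (4.6330)·0.14123 = 0.85131 mg/L.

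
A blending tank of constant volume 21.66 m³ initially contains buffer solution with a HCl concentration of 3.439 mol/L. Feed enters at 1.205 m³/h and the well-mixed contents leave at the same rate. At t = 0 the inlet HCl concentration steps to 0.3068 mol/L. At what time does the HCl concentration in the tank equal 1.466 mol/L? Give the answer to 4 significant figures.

Transient balance on the dissolved component: V dC/dt = Q(C_in − C), so τ = V/Q = 17.9751 h.
C(t) = C_in + (C₀ − C_in) e^(−t/τ). Set C = 1.466 and solve for t:
e^(−t/τ) = (C − C_in)/(C₀ − C_in) = (1.466 − 0.3068)/(3.439 − 0.3068) = 0.370091
t = −τ ln(…) = 17.9751 × 0.994006 = 17.8674 h.

17.87 h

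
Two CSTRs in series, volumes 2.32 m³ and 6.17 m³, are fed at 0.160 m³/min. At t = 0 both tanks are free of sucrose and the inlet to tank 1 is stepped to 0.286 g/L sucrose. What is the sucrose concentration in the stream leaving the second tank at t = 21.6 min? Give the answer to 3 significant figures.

Species balance on tank i: dCᵢ/dt = (Cᵢ₋₁ − Cᵢ)/τᵢ with τᵢ = Vᵢ/Q.
τ₁ = 2.32/0.160 = 14.500 min; τ₂ = 6.17/0.160 = 38.562 min.
Tank 1: C₁ = C_in(1 − e^(−t/τ₁)). Tank 2 (τ₁ ≠ τ₂): C₂ = C_in[1 − (τ₁ e^(−t/τ₁) − τ₂ e^(−t/τ₂))/(τ₁ − τ₂)].
At t = 21.6: e^(−t/τ₁) = 0.22545, e^(−t/τ₂) = 0.57114.
C₂ = 0.286·[1 − (14.500·0.22545 − 38.562·0.57114)/(-24.062)] = 0.286·0.22056 = 0.063079 g/L.

0.0631 g/L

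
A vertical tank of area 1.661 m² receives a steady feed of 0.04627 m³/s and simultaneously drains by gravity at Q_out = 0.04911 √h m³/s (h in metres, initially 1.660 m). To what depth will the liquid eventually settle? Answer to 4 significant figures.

Volume balance on the tank: A dh/dt = Q_in − 0.04911 √h. At steady state dh/dt = 0:
Q_in = 0.04911 √h_ss ⇒ √h_ss = 0.04627/0.04911 = 0.942171.
h_ss = 0.942171² = 0.887686 m. (Since h₀ = 1.660 m > h_ss, the level will fall toward this value.)

0.8877 m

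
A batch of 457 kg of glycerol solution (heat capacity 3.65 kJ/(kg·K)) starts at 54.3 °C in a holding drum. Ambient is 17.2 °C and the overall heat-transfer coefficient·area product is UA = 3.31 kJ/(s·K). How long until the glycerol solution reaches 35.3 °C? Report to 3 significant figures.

Lumped-capacitance energy balance: M c_p dT/dt = UA(T_amb − T).
τ = M c_p/UA = 503.94 s; T_ss = T_amb = 17.200 °C.
T(t) = T_ss + (T₀ − T_ss)e^(−t/τ); set T = 35.3:
t = −τ ln[(T − T_ss)/(T₀ − T_ss)] = −503.94 · ln(0.48787) = 361.68 s.

362 s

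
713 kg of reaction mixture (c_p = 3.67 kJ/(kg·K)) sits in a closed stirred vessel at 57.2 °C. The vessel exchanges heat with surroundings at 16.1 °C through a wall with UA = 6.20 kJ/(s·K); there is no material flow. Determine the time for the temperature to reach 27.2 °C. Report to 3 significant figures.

552 s

Lumped-capacitance energy balance: M c_p dT/dt = UA(T_amb − T).
τ = M c_p/UA = 422.05 s; T_ss = T_amb = 16.100 °C.
T(t) = T_ss + (T₀ − T_ss)e^(−t/τ); set T = 27.2:
t = −τ ln[(T − T_ss)/(T₀ − T_ss)] = −422.05 · ln(0.27007) = 552.49 s.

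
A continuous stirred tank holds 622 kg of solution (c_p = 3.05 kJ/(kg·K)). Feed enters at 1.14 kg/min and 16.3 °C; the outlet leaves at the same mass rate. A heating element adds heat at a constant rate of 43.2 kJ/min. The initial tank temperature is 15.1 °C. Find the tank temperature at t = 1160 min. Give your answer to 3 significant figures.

Heat balance on the well-mixed liquid: M c_p dT/dt = ṁ c_p (T_in − T) + 43.2.
τ = M/ṁ = 545.61 min; T_ss = T_in + Q̇/(ṁ c_p) = 16.3 + 43.2/(1.14·3.05) = 28.725 °C.
Solution: T(t) = T_ss + (T₀ − T_ss) e^(−t/τ).
T(1160) = 28.725 + (-13.625)·e^(−1160/545.61) = 28.725 + (-13.625)·0.11931 = 27.099 °C.

27.1 °C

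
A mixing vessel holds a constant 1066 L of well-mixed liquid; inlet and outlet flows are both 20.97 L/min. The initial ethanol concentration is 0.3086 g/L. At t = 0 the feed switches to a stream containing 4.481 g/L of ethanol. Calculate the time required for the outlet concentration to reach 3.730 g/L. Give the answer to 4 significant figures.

Species balance: V dC/dt = Q(C_in − C) ⇒ τ = V/Q = 50.8345 min.
C(t) = C_in + (C₀ − C_in) e^(−t/τ). Set C = 3.730 and solve for t:
e^(−t/τ) = (C − C_in)/(C₀ − C_in) = (3.730 − 4.481)/(0.3086 − 4.481) = 0.179992
t = −τ ln(…) = 50.8345 × 1.71484 = 87.1731 min.

87.17 min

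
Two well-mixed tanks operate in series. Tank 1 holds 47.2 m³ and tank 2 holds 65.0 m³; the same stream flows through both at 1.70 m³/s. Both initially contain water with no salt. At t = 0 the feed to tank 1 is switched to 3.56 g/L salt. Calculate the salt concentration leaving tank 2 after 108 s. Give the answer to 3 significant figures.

Species balance on tank i: dCᵢ/dt = (Cᵢ₋₁ − Cᵢ)/τᵢ with τᵢ = Vᵢ/Q.
τ₁ = 47.2/1.70 = 27.765 s; τ₂ = 65.0/1.70 = 38.235 s.
Solving the cascade with C₁(0)=C₂(0)=0 gives C₂(t) = C_in[1 − (τ₁ e^(−t/τ₁) − τ₂ e^(−t/τ₂))/(τ₁ − τ₂)].
At t = 108: e^(−t/τ₁) = 0.020449, e^(−t/τ₂) = 0.059331.
C₂ = 3.56·[1 − (27.765·0.020449 − 38.235·0.059331)/(-10.471)] = 3.56·0.83756 = 2.9817 g/L.

2.98 g/L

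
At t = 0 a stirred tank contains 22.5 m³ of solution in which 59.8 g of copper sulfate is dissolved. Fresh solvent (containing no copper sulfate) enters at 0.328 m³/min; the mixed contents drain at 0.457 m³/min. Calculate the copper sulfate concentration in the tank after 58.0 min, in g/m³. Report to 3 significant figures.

0.951 g/m³

Total volume: dV/dt = Q_in − Q_out = -0.12900 m³/min, so V(t) = 22.5 − 0.12900 t and V(58.0) = 15.018 m³.
Solute balance: dm/dt = 0 − Q_out C = −Q_out m/V(t).
Separate: dm/m = −Q_out dt/V(t) ⇒ ln(m/m₀) = −(Q_out/(Q_in−Q_out)) ln(V/V₀).
m = m₀ (V₀/V)^(Q_out/(Q_in−Q_out)) = 59.8 × (22.5/15.018)^(-3.5426) = 14.280 g.
C = m/V = 14.280/15.018 = 0.95084 g/m³.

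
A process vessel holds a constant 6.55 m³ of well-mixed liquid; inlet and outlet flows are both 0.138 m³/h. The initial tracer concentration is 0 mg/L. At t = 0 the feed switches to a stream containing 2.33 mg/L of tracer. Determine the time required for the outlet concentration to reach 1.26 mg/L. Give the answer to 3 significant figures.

Accumulation = in − out for the solute gives V dC/dt = Q(C_in − C), so τ = V/Q = 47.464 h.
C(t) = C_in + (C₀ − C_in) e^(−t/τ). Set C = 1.26 and solve for t:
e^(−t/τ) = (C − C_in)/(C₀ − C_in) = (1.26 − 2.33)/(0 − 2.33) = 0.45923
t = −τ ln(…) = 47.464 × 0.77821 = 36.937 h.

36.9 h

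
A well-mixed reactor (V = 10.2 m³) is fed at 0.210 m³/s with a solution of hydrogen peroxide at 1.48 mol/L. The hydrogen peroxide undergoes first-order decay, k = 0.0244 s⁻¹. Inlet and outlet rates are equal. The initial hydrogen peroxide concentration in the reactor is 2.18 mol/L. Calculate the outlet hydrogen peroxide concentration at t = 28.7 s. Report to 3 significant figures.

Species balance: V dC/dt = Q C_in − Q C − k V C.
This is linear with rate a = Q/V + k = 0.044988 s⁻¹.
C_ss = Q C_in/(Q + kV) = 0.67730 mol/L; C(t) = C_ss + (C₀ − C_ss) e^(−a t).
C(28.7) = 0.67730 + (1.5027)·e^(−0.044988·28.7) = 0.67730 + (1.5027)·0.27495 = 1.0905 mol/L.

1.09 mol/L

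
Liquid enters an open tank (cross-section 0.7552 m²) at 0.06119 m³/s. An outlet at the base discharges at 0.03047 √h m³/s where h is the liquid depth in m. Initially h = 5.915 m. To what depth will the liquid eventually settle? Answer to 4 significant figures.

4.033 m

Level balance: A dh/dt = 0.06119 − 0.03047 √h. Setting dh/dt = 0:
Q_in = 0.03047 √h_ss ⇒ √h_ss = 0.06119/0.03047 = 2.00820.
h_ss = 2.00820² = 4.03289 m. (Since h₀ = 5.915 m > h_ss, the level will fall toward this value.)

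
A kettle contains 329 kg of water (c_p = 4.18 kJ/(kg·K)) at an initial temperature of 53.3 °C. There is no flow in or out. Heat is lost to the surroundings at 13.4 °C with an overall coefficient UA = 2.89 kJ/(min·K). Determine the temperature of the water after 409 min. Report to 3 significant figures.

Lumped-capacitance energy balance: M c_p dT/dt = UA(T_amb − T).
dT/dt = (T_ss − T)/τ with T_ss = T_amb = 13.400 °C, τ = M c_p/UA = 329·4.18/2.89 = 475.85 min.
Solution: T(t) = T_ss + (T₀ − T_ss) e^(−t/τ).
T(409) = 13.400 + (39.900)·0.42337 = 30.293 °C.

30.3 °C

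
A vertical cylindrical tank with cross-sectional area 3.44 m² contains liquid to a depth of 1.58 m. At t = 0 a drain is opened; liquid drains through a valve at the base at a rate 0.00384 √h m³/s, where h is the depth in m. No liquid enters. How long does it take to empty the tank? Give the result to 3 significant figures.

2250 s

Mass balance (ρ constant): A dh/dt = −0.00384 √h.
∫ h^(−1/2) dh = −(0.00384/A) ∫ dt, giving 2√h = 2√h₀ − (0.00384/A) t.
Tank is empty when √h = 0: t_empty = 2A√h₀/0.00384.
t_empty = 2·3.44·√1.58/0.00384 = 6.8800·1.2570/0.00384 = 2252.1 s.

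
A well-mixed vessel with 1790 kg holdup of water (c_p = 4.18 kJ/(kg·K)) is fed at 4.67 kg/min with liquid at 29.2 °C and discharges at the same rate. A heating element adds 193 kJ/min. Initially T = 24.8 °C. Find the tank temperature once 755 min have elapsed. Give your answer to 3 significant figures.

M c_p dT/dt = ṁ c_p (T_in − T) + Q̇.
τ = M/ṁ = 383.30 min; T_ss = T_in + Q̇/(ṁ c_p) = 29.2 + 193/(4.67·4.18) = 39.087 °C.
Solution: T(t) = T_ss + (T₀ − T_ss) e^(−t/τ).
T(755) = 39.087 + (-14.287)·e^(−755/383.30) = 39.087 + (-14.287)·0.13949 = 37.094 °C.

37.1 °C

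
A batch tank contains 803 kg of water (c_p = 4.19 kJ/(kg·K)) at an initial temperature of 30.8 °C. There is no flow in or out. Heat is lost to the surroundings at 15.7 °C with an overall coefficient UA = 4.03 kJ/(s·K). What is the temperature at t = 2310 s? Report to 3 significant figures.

16.6 °C

Lumped-capacitance energy balance: M c_p dT/dt = UA(T_amb − T).
dT/dt = (T_ss − T)/τ with T_ss = T_amb = 15.700 °C, τ = M c_p/UA = 803·4.19/4.03 = 834.88 s.
This is linear first-order; T(t) = T_ss + (T₀ − T_ss) e^(−t/τ).
T(2310) = 15.700 + (15.100)·0.062859 = 16.649 °C.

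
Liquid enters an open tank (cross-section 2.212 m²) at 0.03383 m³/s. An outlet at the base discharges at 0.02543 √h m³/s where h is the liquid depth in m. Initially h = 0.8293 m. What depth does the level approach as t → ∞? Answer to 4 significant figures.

1.770 m

A dh/dt = Q_in − 0.02543 √h. Steady state requires inflow = outflow:
Q_in = 0.02543 √h_ss ⇒ √h_ss = 0.03383/0.02543 = 1.33032.
h_ss = 1.33032² = 1.76975 m. (Since h₀ = 0.8293 m < h_ss, the level will rise toward this value.)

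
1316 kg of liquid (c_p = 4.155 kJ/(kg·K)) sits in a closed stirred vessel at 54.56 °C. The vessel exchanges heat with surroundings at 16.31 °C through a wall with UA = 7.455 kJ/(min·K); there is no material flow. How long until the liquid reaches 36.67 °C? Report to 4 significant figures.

462.5 min

Lumped-capacitance energy balance: M c_p dT/dt = UA(T_amb − T).
τ = M c_p/UA = 733.465 min; T_ss = T_amb = 16.3100 °C.
T(t) = T_ss + (T₀ − T_ss)e^(−t/τ); set T = 36.67:
t = −τ ln[(T − T_ss)/(T₀ − T_ss)] = −733.465 · ln(0.532288) = 462.502 min.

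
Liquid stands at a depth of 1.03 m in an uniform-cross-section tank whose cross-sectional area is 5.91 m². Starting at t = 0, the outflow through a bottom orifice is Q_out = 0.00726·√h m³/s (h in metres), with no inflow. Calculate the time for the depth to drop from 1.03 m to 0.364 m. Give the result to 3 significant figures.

A dh/dt = −Q_out = −0.00726 √h.
∫ h^(−1/2) dh = −(0.00726/A) ∫ dt, giving 2√h = 2√h₀ − (0.00726/A) t.
t = 2A(√h₀ − √h)/0.00726 = 2·5.91·(√1.03 − √0.364)/0.00726
  = 11.820 × (1.0149 − 0.60332) / 0.00726 = 670.07 s.

670 s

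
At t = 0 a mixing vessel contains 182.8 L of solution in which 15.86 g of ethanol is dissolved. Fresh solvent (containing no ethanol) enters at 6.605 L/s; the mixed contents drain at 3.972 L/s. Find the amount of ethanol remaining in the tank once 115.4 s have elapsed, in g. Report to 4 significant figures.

3.621 g

Total volume: dV/dt = Q_in − Q_out = 2.63300 L/s, so V(t) = 182.8 + 2.63300 t and V(115.4) = 486.648 L.
Species balance (pure solvent in): dm/dt = −Q_out · m/V(t).
Separate: dm/m = −Q_out dt/V(t) ⇒ ln(m/m₀) = −(Q_out/(Q_in−Q_out)) ln(V/V₀).
m = m₀ (V₀/V)^(Q_out/(Q_in−Q_out)) = 15.86 × (182.8/486.648)^(1.50855) = 3.62085 g.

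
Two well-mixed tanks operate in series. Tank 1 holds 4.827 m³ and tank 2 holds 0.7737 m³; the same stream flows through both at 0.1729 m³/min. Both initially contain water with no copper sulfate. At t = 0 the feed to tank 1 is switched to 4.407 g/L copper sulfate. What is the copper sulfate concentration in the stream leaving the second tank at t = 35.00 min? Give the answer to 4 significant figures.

Species balance on tank i: dCᵢ/dt = (Cᵢ₋₁ − Cᵢ)/τᵢ with τᵢ = Vᵢ/Q.
τ₁ = 4.827/0.1729 = 27.9179 min; τ₂ = 0.7737/0.1729 = 4.47484 min.
Solving the cascade with C₁(0)=C₂(0)=0 gives C₂(t) = C_in[1 − (τ₁ e^(−t/τ₁) − τ₂ e^(−t/τ₂))/(τ₁ − τ₂)].
At t = 35.00: e^(−t/τ₁) = 0.285453, e^(−t/τ₂) = 0.000401017.
C₂ = 4.407·[1 − (27.9179·0.285453 − 4.47484·0.000401017)/(23.4430)] = 4.407·0.660136 = 2.90922 g/L.

2.909 g/L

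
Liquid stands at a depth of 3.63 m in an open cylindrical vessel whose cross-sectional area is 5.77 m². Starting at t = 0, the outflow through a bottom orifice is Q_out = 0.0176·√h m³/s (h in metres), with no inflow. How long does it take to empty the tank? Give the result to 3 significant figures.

A dh/dt = −Q_out = −0.0176 √h.
Separate and integrate: 2(√h − √h₀) = −(0.0176/A) t.
Tank is empty when √h = 0: t_empty = 2A√h₀/0.0176.
t_empty = 2·5.77·√3.63/0.0176 = 11.540·1.9053/0.0176 = 1249.2 s.

1250 s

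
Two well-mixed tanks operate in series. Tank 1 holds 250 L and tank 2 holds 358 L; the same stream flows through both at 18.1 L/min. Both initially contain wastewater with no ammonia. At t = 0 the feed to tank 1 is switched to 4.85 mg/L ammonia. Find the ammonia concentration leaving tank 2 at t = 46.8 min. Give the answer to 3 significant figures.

Time constants: τᵢ = Vᵢ/Q for each well-mixed tank.
τ₁ = 250/18.1 = 13.812 min; τ₂ = 358/18.1 = 19.779 min.
Tank 1: C₁ = C_in(1 − e^(−t/τ₁)). Tank 2 (τ₁ ≠ τ₂): C₂ = C_in[1 − (τ₁ e^(−t/τ₁) − τ₂ e^(−t/τ₂))/(τ₁ − τ₂)].
At t = 46.8: e^(−t/τ₁) = 0.033765, e^(−t/τ₂) = 0.093842.
C₂ = 4.85·[1 − (13.812·0.033765 − 19.779·0.093842)/(-5.9669)] = 4.85·0.76709 = 3.7204 mg/L.

3.72 mg/L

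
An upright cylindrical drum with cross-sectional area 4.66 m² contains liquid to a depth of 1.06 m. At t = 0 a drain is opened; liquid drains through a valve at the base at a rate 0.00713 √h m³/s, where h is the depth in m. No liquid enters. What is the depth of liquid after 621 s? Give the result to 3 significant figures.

With no inflow, A dh/dt = −0.00713 √h.
∫ h^(−1/2) dh = −(0.00713/A) ∫ dt, giving 2√h = 2√h₀ − (0.00713/A) t.
√h = √1.06 − 0.00713·621/(2·4.66) = 1.0296 − 0.47508 = 0.55448.
h = 0.55448² = 0.30745 m.

0.307 m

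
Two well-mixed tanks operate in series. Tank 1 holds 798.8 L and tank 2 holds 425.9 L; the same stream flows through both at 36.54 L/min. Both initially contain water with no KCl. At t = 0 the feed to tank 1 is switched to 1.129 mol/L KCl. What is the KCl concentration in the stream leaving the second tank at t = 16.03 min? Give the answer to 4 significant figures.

Each tank obeys Vᵢ dCᵢ/dt = Q(Cᵢ₋₁ − Cᵢ), so τᵢ = Vᵢ/Q.
τ₁ = 798.8/36.54 = 21.8610 min; τ₂ = 425.9/36.54 = 11.6557 min.
Tank 1: C₁ = C_in(1 − e^(−t/τ₁)). Tank 2 (τ₁ ≠ τ₂): C₂ = C_in[1 − (τ₁ e^(−t/τ₁) − τ₂ e^(−t/τ₂))/(τ₁ − τ₂)].
At t = 16.03: e^(−t/τ₁) = 0.480336, e^(−t/τ₂) = 0.252766.
C₂ = 1.129·[1 − (21.8610·0.480336 − 11.6557·0.252766)/(10.2053)] = 1.129·0.259751 = 0.293258 mol/L.

0.2933 mol/L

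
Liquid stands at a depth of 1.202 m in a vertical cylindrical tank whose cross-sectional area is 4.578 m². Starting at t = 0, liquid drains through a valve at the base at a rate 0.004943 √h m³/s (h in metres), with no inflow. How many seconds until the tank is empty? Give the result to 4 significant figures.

2031 s

With no inflow, A dh/dt = −0.004943 √h.
This is separable: 2 d(√h)/dt = −0.004943/A, so √h = √h₀ − (0.004943/(2A)) t.
Set h = 0: 2√h₀ = (0.004943/A) t_empty ⇒ t_empty = 2A√h₀/0.004943.
t_empty = 2·4.578·√1.202/0.004943 = 9.15600·1.09636/0.004943 = 2030.80 s.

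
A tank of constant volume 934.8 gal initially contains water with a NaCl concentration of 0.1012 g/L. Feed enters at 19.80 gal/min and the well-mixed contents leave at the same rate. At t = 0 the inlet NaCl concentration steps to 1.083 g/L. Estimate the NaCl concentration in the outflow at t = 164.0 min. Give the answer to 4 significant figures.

Unsteady species balance (constant V, well mixed): V dC/dt = Q(C_in − C).
Rewrite as dC/dt + C/τ = C_in/τ, τ = V/Q = 47.2121 min.
C approaches C_in exponentially: C(t) = C_in + (C₀ − C_in) e^(−t/τ).
C(164.0) = 1.083 + (0.1012 − 1.083)·e^(−164.0/47.2121) = 1.083 + (-0.981800)·0.0310026 = 1.05256 g/L.

1.053 g/L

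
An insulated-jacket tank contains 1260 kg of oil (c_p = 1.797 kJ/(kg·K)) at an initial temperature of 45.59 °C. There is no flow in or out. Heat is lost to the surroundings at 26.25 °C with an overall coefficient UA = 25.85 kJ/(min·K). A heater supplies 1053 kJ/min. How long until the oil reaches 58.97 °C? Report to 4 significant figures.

Energy balance: M c_p dT/dt = −UA(T − T_amb) + Q̇.
τ = M c_p/UA = 87.5907 min; T_ss = T_amb + Q̇/UA = 26.25 + 1053/25.85 = 66.9850 °C.
T(t) = T_ss + (T₀ − T_ss)e^(−t/τ); set T = 58.97:
t = −τ ln[(T − T_ss)/(T₀ − T_ss)] = −87.5907 · ln(0.374621) = 86.0002 min.

86.00 min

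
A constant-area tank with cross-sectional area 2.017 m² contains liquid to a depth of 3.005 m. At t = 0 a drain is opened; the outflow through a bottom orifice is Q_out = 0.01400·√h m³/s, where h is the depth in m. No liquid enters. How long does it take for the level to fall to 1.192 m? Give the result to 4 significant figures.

With no inflow, A dh/dt = −0.01400 √h.
Separate and integrate: 2(√h − √h₀) = −(0.01400/A) t.
t = 2A(√h₀ − √h)/0.01400 = 2·2.017·(√3.005 − √1.192)/0.01400
  = 4.03400 × (1.73349 − 1.09179) / 0.01400 = 184.903 s.

184.9 s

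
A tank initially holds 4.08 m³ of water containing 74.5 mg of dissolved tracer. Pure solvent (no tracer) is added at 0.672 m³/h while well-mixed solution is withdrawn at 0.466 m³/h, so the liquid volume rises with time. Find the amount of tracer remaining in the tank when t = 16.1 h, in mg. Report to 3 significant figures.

Let m(t) be the amount of tracer. Volume: V(t) = V₀ + (Q_in − Q_out) t = 4.08 + 0.20600 t; V(16.1) = 7.3966 m³.
No tracer enters, so dm/dt = −Q_out · (m/V).
Separate: dm/m = −Q_out dt/V(t) ⇒ ln(m/m₀) = −(Q_out/(Q_in−Q_out)) ln(V/V₀).
m = m₀ (V₀/V)^(Q_out/(Q_in−Q_out)) = 74.5 × (4.08/7.3966)^(2.2621) = 19.395 mg.

19.4 mg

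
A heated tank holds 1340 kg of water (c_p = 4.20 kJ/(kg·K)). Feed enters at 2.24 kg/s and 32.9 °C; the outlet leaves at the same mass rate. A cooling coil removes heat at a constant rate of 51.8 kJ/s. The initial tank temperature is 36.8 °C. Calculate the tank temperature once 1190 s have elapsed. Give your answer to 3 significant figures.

28.7 °C

Energy balance: M c_p dT/dt = ṁ c_p (T_in − T) − 51.8.
Rearrange: dT/dt = (T_ss − T)/τ with τ = M/ṁ = 598.21 s and T_ss = T_in − Q̇/(ṁ c_p) = 27.394 °C.
This is linear first-order; T(t) = T_ss + (T₀ − T_ss) e^(−t/τ).
T(1190) = 27.394 + (9.4060)·e^(−1190/598.21) = 27.394 + (9.4060)·0.13680 = 28.681 °C.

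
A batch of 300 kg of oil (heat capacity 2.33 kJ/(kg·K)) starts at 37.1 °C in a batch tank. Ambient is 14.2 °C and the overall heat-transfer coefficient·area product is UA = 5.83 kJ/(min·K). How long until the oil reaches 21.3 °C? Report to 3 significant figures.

Lumped-capacitance energy balance: M c_p dT/dt = UA(T_amb − T).
τ = M c_p/UA = 119.90 min; T_ss = T_amb = 14.200 °C.
T(t) = T_ss + (T₀ − T_ss)e^(−t/τ); set T = 21.3:
t = −τ ln[(T − T_ss)/(T₀ − T_ss)] = −119.90 · ln(0.31004) = 140.40 min.

140 min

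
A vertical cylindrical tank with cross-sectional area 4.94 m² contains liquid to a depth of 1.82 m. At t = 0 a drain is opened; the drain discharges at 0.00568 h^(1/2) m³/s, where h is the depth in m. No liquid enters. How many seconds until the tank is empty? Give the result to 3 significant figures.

With no inflow, A dh/dt = −0.00568 √h.
Separate and integrate: 2(√h − √h₀) = −(0.00568/A) t.
Tank is empty when √h = 0: t_empty = 2A√h₀/0.00568.
t_empty = 2·4.94·√1.82/0.00568 = 9.8800·1.3491/0.00568 = 2346.6 s.

2350 s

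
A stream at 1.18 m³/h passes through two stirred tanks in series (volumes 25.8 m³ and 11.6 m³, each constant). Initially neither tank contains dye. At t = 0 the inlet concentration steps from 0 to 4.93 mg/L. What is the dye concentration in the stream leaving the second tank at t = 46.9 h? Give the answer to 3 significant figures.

3.92 mg/L

Time constants: τᵢ = Vᵢ/Q for each well-mixed tank.
τ₁ = 25.8/1.18 = 21.864 h; τ₂ = 11.6/1.18 = 9.8305 h.
Tank 1: C₁ = C_in(1 − e^(−t/τ₁)). Tank 2 (τ₁ ≠ τ₂): C₂ = C_in[1 − (τ₁ e^(−t/τ₁) − τ₂ e^(−t/τ₂))/(τ₁ − τ₂)].
At t = 46.9: e^(−t/τ₁) = 0.11706, e^(−t/τ₂) = 0.0084731.
C₂ = 4.93·[1 − (21.864·0.11706 − 9.8305·0.0084731)/(12.034)] = 4.93·0.79423 = 3.9155 mg/L.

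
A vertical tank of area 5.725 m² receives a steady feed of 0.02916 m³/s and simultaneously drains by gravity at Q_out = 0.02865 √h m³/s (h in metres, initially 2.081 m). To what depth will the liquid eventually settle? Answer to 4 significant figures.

1.036 m

Level balance: A dh/dt = 0.02916 − 0.02865 √h. Setting dh/dt = 0:
Q_in = 0.02865 √h_ss ⇒ √h_ss = 0.02916/0.02865 = 1.01780.
h_ss = 1.01780² = 1.03592 m. (Since h₀ = 2.081 m > h_ss, the level will fall toward this value.)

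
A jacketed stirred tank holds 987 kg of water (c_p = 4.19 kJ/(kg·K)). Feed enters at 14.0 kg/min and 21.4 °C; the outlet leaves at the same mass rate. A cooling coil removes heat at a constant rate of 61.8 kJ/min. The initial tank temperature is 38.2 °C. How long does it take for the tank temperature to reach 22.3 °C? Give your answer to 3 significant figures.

156 min

Unsteady energy balance on the tank contents: M c_p dT/dt = ṁ c_p (T_in − T) − 61.8.
τ = M/ṁ = 70.500 min; T_ss = T_in − Q̇/(ṁ c_p) = 20.346 °C.
T(t) = T_ss + (T₀ − T_ss) e^(−t/τ). Set T = 22.3:
e^(−t/τ) = (22.3 − 20.346)/(38.2 − 20.346) = 0.10942
t = −70.500 · ln(0.10942) = 155.99 min.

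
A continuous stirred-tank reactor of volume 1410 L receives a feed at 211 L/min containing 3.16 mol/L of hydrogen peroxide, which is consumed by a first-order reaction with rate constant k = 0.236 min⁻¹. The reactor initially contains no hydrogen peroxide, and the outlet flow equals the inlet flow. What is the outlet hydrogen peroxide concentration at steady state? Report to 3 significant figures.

Accumulation = in − out − consumed: V dC/dt = Q C_in − Q C − k V C.
At steady state: 0 = Q C_in − (Q + kV) C_ss, so C_ss = Q C_in/(Q + kV).
C_ss = 211·3.16/(211 + 0.236·1410) = 666.76/543.76 = 1.2262 mol/L.

1.23 mol/L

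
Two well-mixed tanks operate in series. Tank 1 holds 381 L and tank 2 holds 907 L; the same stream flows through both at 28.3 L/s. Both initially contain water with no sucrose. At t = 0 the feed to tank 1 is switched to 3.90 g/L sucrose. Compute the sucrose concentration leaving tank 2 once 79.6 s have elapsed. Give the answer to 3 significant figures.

Each tank obeys Vᵢ dCᵢ/dt = Q(Cᵢ₋₁ − Cᵢ), so τᵢ = Vᵢ/Q.
τ₁ = 381/28.3 = 13.463 s; τ₂ = 907/28.3 = 32.049 s.
Tank 1: C₁ = C_in(1 − e^(−t/τ₁)). Tank 2 (τ₁ ≠ τ₂): C₂ = C_in[1 − (τ₁ e^(−t/τ₁) − τ₂ e^(−t/τ₂))/(τ₁ − τ₂)].
At t = 79.6: e^(−t/τ₁) = 0.0027053, e^(−t/τ₂) = 0.083437.
C₂ = 3.90·[1 − (13.463·0.0027053 − 32.049·0.083437)/(-18.587)] = 3.90·0.85809 = 3.3465 g/L.

3.35 g/L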